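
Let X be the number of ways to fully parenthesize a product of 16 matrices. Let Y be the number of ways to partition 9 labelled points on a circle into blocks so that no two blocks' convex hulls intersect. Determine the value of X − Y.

Parenthesizations of m factors correspond to full binary trees with m leaves, counted by C_{m−1}; m = 16 gives C_15. So X = C_15 = 9694845.
The non-crossing partitions of [9] form a lattice of size C_9. So Y = C_9 = 4862.
X − Y = 9694845 − 4862 = 9689983.

9689983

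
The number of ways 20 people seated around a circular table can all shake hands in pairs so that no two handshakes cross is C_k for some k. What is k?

10

Non-crossing handshake pairings of 2n people are counted by C_n; 20 people gives n = 10.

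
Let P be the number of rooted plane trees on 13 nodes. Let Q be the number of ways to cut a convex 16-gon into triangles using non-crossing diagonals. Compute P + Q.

A rooted plane tree on 13 nodes has 12 edges, and such trees are counted by C_12. So P = C_12 = 208012.
A convex 16-gon is triangulated into 14 triangles, and the number of such triangulations is the Catalan number C_{16−2} = C_14. So Q = C_14 = 2674440.
P + Q = 208012 + 2674440 = 2882452.

2882452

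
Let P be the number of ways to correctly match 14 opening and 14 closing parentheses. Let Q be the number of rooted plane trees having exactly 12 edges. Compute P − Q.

2466428

Balanced strings of n pairs of brackets are counted by C_n; here n = 14. So P = C_14 = 2674440.
A rooted plane tree with 12 edges has 13 nodes, and the count is C_12. So Q = C_12 = 208012.
P − Q = 2674440 − 208012 = 2466428.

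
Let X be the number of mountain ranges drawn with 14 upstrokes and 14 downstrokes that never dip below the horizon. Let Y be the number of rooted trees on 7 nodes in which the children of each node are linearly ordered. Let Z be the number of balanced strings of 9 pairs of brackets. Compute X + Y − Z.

2669710

Paths of 14 up- and 14 down-steps that never dip below the axis are Dyck paths; their count is C_14. So X = C_14 = 2674440.
Rooted ordered (plane) trees on m nodes have m−1 edges and are counted by C_{m−1}; m = 7 gives C_6. So Y = C_6 = 132.
Balanced strings of n pairs of brackets are counted by C_n; here n = 9. So Z = C_9 = 4862.
X + Y − Z = 2674440 + 132 − 4862 = 2669710.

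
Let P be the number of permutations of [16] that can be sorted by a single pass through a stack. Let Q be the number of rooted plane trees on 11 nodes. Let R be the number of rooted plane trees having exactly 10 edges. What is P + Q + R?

35391262

By Knuth's characterisation, the stack-sortable permutations of length 16 are the 231-avoiders, numbering C_16. So P = C_16 = 35357670.
Rooted ordered (plane) trees on m nodes have m−1 edges and are counted by C_{m−1}; m = 11 gives C_10. So Q = C_10 = 16796.
A rooted plane tree with 10 edges has 11 nodes, and the count is C_10. So R = C_10 = 16796.
P + Q + R = 35357670 + 16796 + 16796 = 35391262.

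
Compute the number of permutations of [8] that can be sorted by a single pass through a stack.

1430

Stack-sortable permutations are exactly the 231-avoiding ones, counted by C_n; here n = 8.
C_8 = 1430.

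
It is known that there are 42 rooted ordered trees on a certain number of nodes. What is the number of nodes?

Rooted ordered trees on m nodes are counted by C_{m−1}; 42 = C_5.
So the index is 5, and the number of nodes is 5 + 1 = 6.

6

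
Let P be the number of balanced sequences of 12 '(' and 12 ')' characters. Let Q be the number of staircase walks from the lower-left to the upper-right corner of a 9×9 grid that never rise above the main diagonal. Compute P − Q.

203150

A balanced arrangement of 12 bracket pairs is a Dyck word of semilength 12, so the count is C_12. So P = C_12 = 208012.
Sub-diagonal monotone paths from (0,0) to (9,9) biject with Dyck paths of semilength 9, giving C_9. So Q = C_9 = 4862.
P − Q = 208012 − 4862 = 203150.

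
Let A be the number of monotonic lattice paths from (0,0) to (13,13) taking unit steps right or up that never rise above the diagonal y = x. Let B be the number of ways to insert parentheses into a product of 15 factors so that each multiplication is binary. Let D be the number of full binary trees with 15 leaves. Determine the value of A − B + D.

Monotone paths in an n×n grid that stay weakly below the diagonal are counted by C_n; here n = 13. So A = C_13 = 742900.
Ways to associate a product of 15 factors correspond to binary trees on 15 leaves, so the count is C_14. So B = C_14 = 2674440.
A full binary tree with L leaves has L−1 internal nodes and is counted by C_{L−1}; L = 15 gives C_14. So D = C_14 = 2674440.
A − B + D = 742900 − 2674440 + 2674440 = 742900.

742900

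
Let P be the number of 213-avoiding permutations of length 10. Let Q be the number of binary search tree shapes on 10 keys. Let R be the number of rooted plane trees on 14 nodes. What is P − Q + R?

742900

For any fixed pattern of length 3, the pattern-avoiding permutations of [10] number C_10. So P = C_10 = 16796.
Binary trees (left/right distinguished) on n nodes are counted by C_n; here n = 10. So Q = C_10 = 16796.
Rooted ordered (plane) trees on m nodes have m−1 edges and are counted by C_{m−1}; m = 14 gives C_13. So R = C_13 = 742900.
P − Q + R = 16796 − 16796 + 742900 = 742900.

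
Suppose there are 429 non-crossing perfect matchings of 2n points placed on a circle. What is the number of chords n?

Non-crossing pairings of 2n points on a circle are counted by C_n, and C_7 = 429.

7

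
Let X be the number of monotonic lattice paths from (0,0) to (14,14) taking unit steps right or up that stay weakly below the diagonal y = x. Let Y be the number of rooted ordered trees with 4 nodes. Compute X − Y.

Monotone paths in an n×n grid that stay weakly below the diagonal are counted by C_n; here n = 14. So X = C_14 = 2674440.
A rooted plane tree on 4 nodes has 3 edges, and such trees are counted by C_3. So Y = C_3 = 5.
X − Y = 2674440 − 5 = 2674435.

2674435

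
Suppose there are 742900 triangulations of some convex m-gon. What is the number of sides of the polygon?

15

Triangulations of a convex m-gon are counted by C_{m−2}; 742900 = C_13.
So m − 2 = 13, giving m = 15 sides.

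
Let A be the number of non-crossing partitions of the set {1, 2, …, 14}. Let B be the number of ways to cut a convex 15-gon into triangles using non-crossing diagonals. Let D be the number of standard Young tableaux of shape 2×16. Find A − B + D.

37289210

Non-crossing partitions of an n-element set are counted by C_n; here n = 14. So A = C_14 = 2674440.
Triangulations of a convex m-gon are counted by C_{m−2}; with m = 15 this is C_13. So B = C_13 = 742900.
By the hook-length formula (or a Dyck-path bijection), SYT of shape 2×16 number C_16. So D = C_16 = 35357670.
A − B + D = 2674440 − 742900 + 35357670 = 37289210.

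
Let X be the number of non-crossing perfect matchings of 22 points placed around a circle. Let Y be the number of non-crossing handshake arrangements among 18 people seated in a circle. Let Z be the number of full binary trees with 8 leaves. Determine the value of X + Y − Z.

63219

Pairing 22 circle points by 11 non-crossing chords gives C_11 matchings. So X = C_11 = 58786.
Non-crossing handshake pairings of 2n people are counted by C_n; 18 people gives n = 9. So Y = C_9 = 4862.
A full binary tree with L leaves has L−1 internal nodes and is counted by C_{L−1}; L = 8 gives C_7. So Z = C_7 = 429.
X + Y − Z = 58786 + 4862 − 429 = 63219.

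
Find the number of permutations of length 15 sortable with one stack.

9694845

Stack-sortable permutations are exactly the 231-avoiding ones, counted by C_n; here n = 15.
C_15 = C(30,15)/16 = 155117520/16 = 9694845.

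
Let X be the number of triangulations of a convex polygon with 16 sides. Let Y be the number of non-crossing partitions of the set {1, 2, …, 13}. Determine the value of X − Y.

A convex 16-gon is triangulated into 14 triangles, and the number of such triangulations is the Catalan number C_{16−2} = C_14. So X = C_14 = 2674440.
The non-crossing partitions of [13] form a lattice of size C_13. So Y = C_13 = 742900.
X − Y = 2674440 − 742900 = 1931540.

1931540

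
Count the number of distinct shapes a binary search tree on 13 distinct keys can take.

742900

Rooted binary trees with 13 nodes (each child slot possibly empty) number C_13.
C_13 = 742900.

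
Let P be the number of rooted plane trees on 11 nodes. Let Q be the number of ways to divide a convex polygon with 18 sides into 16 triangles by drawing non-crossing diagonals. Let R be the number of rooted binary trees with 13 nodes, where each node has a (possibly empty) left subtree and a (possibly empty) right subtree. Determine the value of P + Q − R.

34631566

Rooted ordered (plane) trees on m nodes have m−1 edges and are counted by C_{m−1}; m = 11 gives C_10. So P = C_10 = 16796.
Triangulations of a convex m-gon are counted by C_{m−2}; with m = 18 this is C_16. So Q = C_16 = 35357670.
Binary trees (left/right distinguished) on n nodes are counted by C_n; here n = 13. So R = C_13 = 742900.
P + Q − R = 16796 + 35357670 − 742900 = 34631566.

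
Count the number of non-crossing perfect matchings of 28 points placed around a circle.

2674440

Pairing 28 circle points by 14 non-crossing chords gives C_14 matchings.
C_14 = C(28,14)/15 = 40116600/15 = 2674440.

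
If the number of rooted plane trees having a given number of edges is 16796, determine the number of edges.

Rooted ordered trees with n edges are counted by C_n. Since C_10 = 16796, the index is 10.

10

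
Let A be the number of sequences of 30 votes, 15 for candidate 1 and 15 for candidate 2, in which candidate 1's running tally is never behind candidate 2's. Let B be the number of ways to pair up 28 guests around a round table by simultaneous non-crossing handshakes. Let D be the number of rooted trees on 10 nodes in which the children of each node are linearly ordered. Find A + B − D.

12364423

Reading a vote for the leader as '(' and for the other as ')' turns such a sequence into a balanced string of 15 pairs, so the count is C_15. So A = C_15 = 9694845.
Non-crossing handshake pairings of 2n people are counted by C_n; 28 people gives n = 14. So B = C_14 = 2674440.
Rooted ordered (plane) trees on m nodes have m−1 edges and are counted by C_{m−1}; m = 10 gives C_9. So D = C_9 = 4862.
A + B − D = 9694845 + 2674440 − 4862 = 12364423.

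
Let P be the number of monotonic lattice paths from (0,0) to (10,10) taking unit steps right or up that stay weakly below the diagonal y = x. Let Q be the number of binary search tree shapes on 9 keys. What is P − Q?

Monotone paths in an n×n grid that stay weakly below the diagonal are counted by C_n; here n = 10. So P = C_10 = 16796.
Binary trees (left/right distinguished) on n nodes are counted by C_n; here n = 9. So Q = C_9 = 4862.
P − Q = 16796 − 4862 = 11934.

11934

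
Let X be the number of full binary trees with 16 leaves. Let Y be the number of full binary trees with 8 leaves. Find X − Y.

9694416

A full binary tree with L leaves has L−1 internal nodes and is counted by C_{L−1}; L = 16 gives C_15. So X = C_15 = 9694845.
Full binary trees with 8 leaves have 8−1 = 7 internal nodes, so there are C_7 of them. So Y = C_7 = 429.
X − Y = 9694845 − 429 = 9694416.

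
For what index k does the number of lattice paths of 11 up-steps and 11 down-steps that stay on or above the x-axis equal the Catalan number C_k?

Paths of 11 up- and 11 down-steps that never dip below the axis are Dyck paths; their count is C_11.

11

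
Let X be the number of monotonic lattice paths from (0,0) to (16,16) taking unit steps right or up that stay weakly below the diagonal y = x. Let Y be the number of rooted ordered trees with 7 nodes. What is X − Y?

Monotone paths in an n×n grid that stay weakly below the diagonal are counted by C_n; here n = 16. So X = C_16 = 35357670.
Rooted ordered (plane) trees on m nodes have m−1 edges and are counted by C_{m−1}; m = 7 gives C_6. So Y = C_6 = 132.
X − Y = 35357670 − 132 = 35357538.

35357538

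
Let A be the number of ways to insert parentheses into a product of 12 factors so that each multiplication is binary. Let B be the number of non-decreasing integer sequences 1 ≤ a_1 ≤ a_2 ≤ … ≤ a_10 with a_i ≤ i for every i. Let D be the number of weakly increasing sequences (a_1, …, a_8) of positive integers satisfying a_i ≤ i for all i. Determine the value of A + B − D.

Ways to associate a product of 12 factors correspond to binary trees on 12 leaves, so the count is C_11. So A = C_11 = 58786.
Such sub-staircase sequences of length n are counted by C_n; here n = 10. So B = C_10 = 16796.
Such sub-staircase sequences of length n are counted by C_n; here n = 8. So D = C_8 = 1430.
A + B − D = 58786 + 16796 − 1430 = 74152.

74152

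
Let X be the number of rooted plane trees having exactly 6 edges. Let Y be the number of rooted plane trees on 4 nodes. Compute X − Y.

Rooted ordered trees with n edges are counted by C_n; here n = 6. So X = C_6 = 132.
Rooted ordered (plane) trees on m nodes have m−1 edges and are counted by C_{m−1}; m = 4 gives C_3. So Y = C_3 = 5.
X − Y = 132 − 5 = 127.

127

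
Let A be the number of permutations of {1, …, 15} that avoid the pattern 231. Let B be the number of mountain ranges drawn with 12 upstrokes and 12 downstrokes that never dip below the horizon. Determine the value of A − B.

Permutations of [n] avoiding any single length-3 pattern are counted by C_n; here n = 15. So A = C_15 = 9694845.
A Dyck path with 12 up-steps and 12 down-steps has semilength 12, so there are C_12 of them. So B = C_12 = 208012.
A − B = 9694845 − 208012 = 9486833.

9486833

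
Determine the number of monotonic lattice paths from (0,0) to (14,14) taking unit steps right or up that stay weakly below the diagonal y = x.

2674440

Sub-diagonal monotone paths from (0,0) to (14,14) biject with Dyck paths of semilength 14, giving C_14.
C_14 = 2674440.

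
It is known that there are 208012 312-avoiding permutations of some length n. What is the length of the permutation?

Permutations of [n] avoiding a fixed length-3 pattern are counted by C_n. The Catalan number equal to 208012 is C_12.

12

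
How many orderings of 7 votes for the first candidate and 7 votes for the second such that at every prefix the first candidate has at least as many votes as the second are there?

Reading a vote for the leader as '(' and for the other as ')' turns such a sequence into a balanced string of 7 pairs, so the count is C_7.
C_7 = C(14,7)/8 = 3432/8 = 429.

429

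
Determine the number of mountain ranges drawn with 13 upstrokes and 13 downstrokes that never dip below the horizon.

Paths of 13 up- and 13 down-steps that never dip below the axis are Dyck paths; their count is C_13.
C_13 = C(26,13)/14 = 10400600/14 = 742900.

742900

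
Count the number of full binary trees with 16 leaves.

A full binary tree with L leaves has L−1 internal nodes and is counted by C_{L−1}; L = 16 gives C_15.
C_15 = C_14 · 2(2·14+1)/(14+2) = 2674440 · 58/16 = 9694845.

9694845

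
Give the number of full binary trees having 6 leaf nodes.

42

A full binary tree with L leaves has L−1 internal nodes and is counted by C_{L−1}; L = 6 gives C_5.
C_5 = 42.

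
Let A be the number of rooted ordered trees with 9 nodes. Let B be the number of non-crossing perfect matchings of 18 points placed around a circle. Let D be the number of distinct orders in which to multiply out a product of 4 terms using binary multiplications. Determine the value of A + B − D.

6287

A rooted plane tree on 9 nodes has 8 edges, and such trees are counted by C_8. So A = C_8 = 1430.
Pairing 18 circle points by 9 non-crossing chords gives C_9 matchings. So B = C_9 = 4862.
Parenthesizations of m factors correspond to full binary trees with m leaves, counted by C_{m−1}; m = 4 gives C_3. So D = C_3 = 5.
A + B − D = 1430 + 4862 − 5 = 6287.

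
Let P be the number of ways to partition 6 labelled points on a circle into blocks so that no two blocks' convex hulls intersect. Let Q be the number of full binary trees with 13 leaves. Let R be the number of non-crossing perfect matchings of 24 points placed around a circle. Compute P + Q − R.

The non-crossing partitions of [6] form a lattice of size C_6. So P = C_6 = 132.
A full binary tree with L leaves has L−1 internal nodes and is counted by C_{L−1}; L = 13 gives C_12. So Q = C_12 = 208012.
Pairing 24 circle points by 12 non-crossing chords gives C_12 matchings. So R = C_12 = 208012.
P + Q − R = 132 + 208012 − 208012 = 132.

132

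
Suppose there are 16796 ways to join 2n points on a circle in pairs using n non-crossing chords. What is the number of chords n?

Non-crossing pairings of 2n points on a circle are counted by C_n. Since C_10 = 16796, the index is 10.

10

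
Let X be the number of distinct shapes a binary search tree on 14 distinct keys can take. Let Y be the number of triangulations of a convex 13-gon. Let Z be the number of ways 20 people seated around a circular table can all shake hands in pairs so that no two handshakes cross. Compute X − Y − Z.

2598858

Binary trees (left/right distinguished) on n nodes are counted by C_n; here n = 14. So X = C_14 = 2674440.
The number of triangulations of a 13-gon is the Catalan number C_11 (index = sides − 2). So Y = C_11 = 58786.
With 20 = 2·10 people, non-crossing handshake pairings are non-crossing perfect matchings on a circle, counted by C_10. So Z = C_10 = 16796.
X − Y − Z = 2674440 − 58786 − 16796 = 2598858.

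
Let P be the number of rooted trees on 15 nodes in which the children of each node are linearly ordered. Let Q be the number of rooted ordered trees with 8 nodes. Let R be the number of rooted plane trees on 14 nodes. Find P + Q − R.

1931969

A rooted plane tree on 15 nodes has 14 edges, and such trees are counted by C_14. So P = C_14 = 2674440.
A rooted plane tree on 8 nodes has 7 edges, and such trees are counted by C_7. So Q = C_7 = 429.
Rooted ordered (plane) trees on m nodes have m−1 edges and are counted by C_{m−1}; m = 14 gives C_13. So R = C_13 = 742900.
P + Q − R = 2674440 + 429 − 742900 = 1931969.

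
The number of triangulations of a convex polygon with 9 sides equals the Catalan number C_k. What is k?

7

A convex 9-gon is triangulated into 7 triangles, and the number of such triangulations is the Catalan number C_{9−2} = C_7.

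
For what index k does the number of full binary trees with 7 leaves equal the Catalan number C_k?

6

Full binary trees with 7 leaves have 7−1 = 6 internal nodes, so there are C_6 of them.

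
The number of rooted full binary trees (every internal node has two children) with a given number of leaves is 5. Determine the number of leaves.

Full binary trees with L leaves are counted by C_{L−1}; 5 = C_3.
So the index is 3, and the number of leaves is 3 + 1 = 4.

4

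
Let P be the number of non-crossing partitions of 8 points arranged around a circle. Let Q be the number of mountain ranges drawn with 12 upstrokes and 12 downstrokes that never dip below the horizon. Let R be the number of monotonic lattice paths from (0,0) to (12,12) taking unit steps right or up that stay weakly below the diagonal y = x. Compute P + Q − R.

Non-crossing partitions of an n-element set are counted by C_n; here n = 8. So P = C_8 = 1430.
A Dyck path with 12 up-steps and 12 down-steps has semilength 12, so there are C_12 of them. So Q = C_12 = 208012.
Sub-diagonal monotone paths from (0,0) to (12,12) biject with Dyck paths of semilength 12, giving C_12. So R = C_12 = 208012.
P + Q − R = 1430 + 208012 − 208012 = 1430.

1430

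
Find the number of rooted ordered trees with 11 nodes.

A rooted plane tree on 11 nodes has 10 edges, and such trees are counted by C_10.
C_10 = C_9 · 2(2·9+1)/(9+2) = 4862 · 38/11 = 16796.

16796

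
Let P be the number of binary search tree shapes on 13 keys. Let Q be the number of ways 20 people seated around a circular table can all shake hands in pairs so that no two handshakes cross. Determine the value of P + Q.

759696

Rooted binary trees with 13 nodes (each child slot possibly empty) number C_13. So P = C_13 = 742900.
With 20 = 2·10 people, non-crossing handshake pairings are non-crossing perfect matchings on a circle, counted by C_10. So Q = C_10 = 16796.
P + Q = 742900 + 16796 = 759696.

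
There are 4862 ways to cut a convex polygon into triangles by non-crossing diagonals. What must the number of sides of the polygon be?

11

Triangulations of a convex m-gon are counted by C_{m−2}, and C_9 = 4862.
So m − 2 = 9, giving m = 11 sides.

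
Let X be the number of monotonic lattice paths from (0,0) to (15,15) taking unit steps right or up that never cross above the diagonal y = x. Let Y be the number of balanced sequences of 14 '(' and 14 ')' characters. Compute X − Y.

Sub-diagonal monotone paths from (0,0) to (15,15) biject with Dyck paths of semilength 15, giving C_15. So X = C_15 = 9694845.
A balanced arrangement of 14 bracket pairs is a Dyck word of semilength 14, so the count is C_14. So Y = C_14 = 2674440.
X − Y = 9694845 − 2674440 = 7020405.

7020405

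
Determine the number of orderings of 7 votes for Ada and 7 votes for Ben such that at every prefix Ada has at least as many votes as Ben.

Reading a vote for the leader as '(' and for the other as ')' turns such a sequence into a balanced string of 7 pairs, so the count is C_7.
C_7 = C_6 · 2(2·6+1)/(6+2) = 132 · 26/8 = 429.

429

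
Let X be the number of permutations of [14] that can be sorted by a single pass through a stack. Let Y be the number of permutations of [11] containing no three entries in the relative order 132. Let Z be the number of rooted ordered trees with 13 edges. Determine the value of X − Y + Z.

3358554

By Knuth's characterisation, the stack-sortable permutations of length 14 are the 231-avoiders, numbering C_14. So X = C_14 = 2674440.
Permutations of [n] avoiding any single length-3 pattern are counted by C_n; here n = 11. So Y = C_11 = 58786.
A rooted plane tree with 13 edges has 14 nodes, and the count is C_13. So Z = C_13 = 742900.
X − Y + Z = 2674440 − 58786 + 742900 = 3358554.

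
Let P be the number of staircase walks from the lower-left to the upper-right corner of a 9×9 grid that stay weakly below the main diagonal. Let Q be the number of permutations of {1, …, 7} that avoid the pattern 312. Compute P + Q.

Sub-diagonal monotone paths from (0,0) to (9,9) biject with Dyck paths of semilength 9, giving C_9. So P = C_9 = 4862.
For any fixed pattern of length 3, the pattern-avoiding permutations of [7] number C_7. So Q = C_7 = 429.
P + Q = 4862 + 429 = 5291.

5291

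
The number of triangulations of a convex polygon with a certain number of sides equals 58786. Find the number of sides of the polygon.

13

Triangulations of a convex m-gon are counted by C_{m−2}; 58786 = C_11.
So m − 2 = 11, giving m = 13 sides.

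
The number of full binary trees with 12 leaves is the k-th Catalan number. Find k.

11

A full binary tree with L leaves has L−1 internal nodes and is counted by C_{L−1}; L = 12 gives C_11.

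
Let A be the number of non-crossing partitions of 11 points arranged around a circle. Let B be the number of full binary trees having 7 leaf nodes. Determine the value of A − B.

The non-crossing partitions of [11] form a lattice of size C_11. So A = C_11 = 58786.
Full binary trees with 7 leaves have 7−1 = 6 internal nodes, so there are C_6 of them. So B = C_6 = 132.
A − B = 58786 − 132 = 58654.

58654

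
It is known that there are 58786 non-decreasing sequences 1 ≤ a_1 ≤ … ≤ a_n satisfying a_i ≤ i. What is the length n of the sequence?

Such sub-staircase sequences of length n are counted by C_n. Since C_11 = 58786, the index is 11.

11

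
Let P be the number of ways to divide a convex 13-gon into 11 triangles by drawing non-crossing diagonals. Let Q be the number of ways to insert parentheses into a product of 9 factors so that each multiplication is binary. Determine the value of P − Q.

57356

The number of triangulations of a 13-gon is the Catalan number C_11 (index = sides − 2). So P = C_11 = 58786.
Ways to associate a product of 9 factors correspond to binary trees on 9 leaves, so the count is C_8. So Q = C_8 = 1430.
P − Q = 58786 − 1430 = 57356.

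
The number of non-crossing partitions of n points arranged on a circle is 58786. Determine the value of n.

Non-crossing partitions of [n] are counted by C_n; 58786 = C_11.

11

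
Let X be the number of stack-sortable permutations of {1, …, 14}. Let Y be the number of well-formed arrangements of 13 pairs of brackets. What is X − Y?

1931540

By Knuth's characterisation, the stack-sortable permutations of length 14 are the 231-avoiders, numbering C_14. So X = C_14 = 2674440.
Balanced strings of n pairs of brackets are counted by C_n; here n = 13. So Y = C_13 = 742900.
X − Y = 2674440 − 742900 = 1931540.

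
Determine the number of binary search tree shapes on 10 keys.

Rooted binary trees with 10 nodes (each child slot possibly empty) number C_10.
C_10 = C(20,10)/11 = 184756/11 = 16796.

16796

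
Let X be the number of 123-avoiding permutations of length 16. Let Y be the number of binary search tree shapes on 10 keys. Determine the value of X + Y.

For any fixed pattern of length 3, the pattern-avoiding permutations of [16] number C_16. So X = C_16 = 35357670.
Rooted binary trees with 10 nodes (each child slot possibly empty) number C_10. So Y = C_10 = 16796.
X + Y = 35357670 + 16796 = 35374466.

35374466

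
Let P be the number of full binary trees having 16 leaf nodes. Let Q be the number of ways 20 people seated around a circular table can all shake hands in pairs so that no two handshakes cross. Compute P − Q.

9678049

A full binary tree with L leaves has L−1 internal nodes and is counted by C_{L−1}; L = 16 gives C_15. So P = C_15 = 9694845.
Non-crossing handshake pairings of 2n people are counted by C_n; 20 people gives n = 10. So Q = C_10 = 16796.
P − Q = 9694845 − 16796 = 9678049.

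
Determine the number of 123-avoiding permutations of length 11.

58786

Permutations of [n] avoiding any single length-3 pattern are counted by C_n; here n = 11.
C_11 = C(22,11)/12 = 705432/12 = 58786.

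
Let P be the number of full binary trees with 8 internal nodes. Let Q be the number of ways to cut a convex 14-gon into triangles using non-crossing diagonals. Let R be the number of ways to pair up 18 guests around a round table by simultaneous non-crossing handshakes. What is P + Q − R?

204580

The number of full binary trees on 8 internal nodes is the Catalan number C_8. So P = C_8 = 1430.
The number of triangulations of a 14-gon is the Catalan number C_12 (index = sides − 2). So Q = C_12 = 208012.
Non-crossing handshake pairings of 2n people are counted by C_n; 18 people gives n = 9. So R = C_9 = 4862.
P + Q − R = 1430 + 208012 − 4862 = 204580.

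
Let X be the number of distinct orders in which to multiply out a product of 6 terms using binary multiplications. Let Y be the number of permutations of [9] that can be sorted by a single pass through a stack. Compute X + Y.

4904

Ways to associate a product of 6 factors correspond to binary trees on 6 leaves, so the count is C_5. So X = C_5 = 42.
Stack-sortable permutations are exactly the 231-avoiding ones, counted by C_n; here n = 9. So Y = C_9 = 4862.
X + Y = 42 + 4862 = 4904.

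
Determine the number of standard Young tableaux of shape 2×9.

4862

By the hook-length formula (or a Dyck-path bijection), SYT of shape 2×9 number C_9.
C_9 = C(18,9)/10 = 48620/10 = 4862.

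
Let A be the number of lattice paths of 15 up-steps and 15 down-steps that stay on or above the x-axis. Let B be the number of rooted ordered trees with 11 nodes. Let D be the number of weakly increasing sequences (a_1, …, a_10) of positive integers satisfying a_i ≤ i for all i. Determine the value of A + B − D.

Dyck paths of semilength n (length 2n) are counted by C_n; here n = 15. So A = C_15 = 9694845.
A rooted plane tree on 11 nodes has 10 edges, and such trees are counted by C_10. So B = C_10 = 16796.
Such sub-staircase sequences of length n are counted by C_n; here n = 10. So D = C_10 = 16796.
A + B − D = 9694845 + 16796 − 16796 = 9694845.

9694845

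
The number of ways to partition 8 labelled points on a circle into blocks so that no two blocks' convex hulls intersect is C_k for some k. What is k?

Non-crossing partitions of an n-element set are counted by C_n; here n = 8.

8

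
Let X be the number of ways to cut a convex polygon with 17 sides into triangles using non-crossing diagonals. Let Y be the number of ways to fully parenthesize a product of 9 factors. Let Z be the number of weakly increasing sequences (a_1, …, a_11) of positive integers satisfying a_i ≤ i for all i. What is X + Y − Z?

9637489

The number of triangulations of a 17-gon is the Catalan number C_15 (index = sides − 2). So X = C_15 = 9694845.
Parenthesizations of m factors correspond to full binary trees with m leaves, counted by C_{m−1}; m = 9 gives C_8. So Y = C_8 = 1430.
Such sub-staircase sequences of length n are counted by C_n; here n = 11. So Z = C_11 = 58786.
X + Y − Z = 9694845 + 1430 − 58786 = 9637489.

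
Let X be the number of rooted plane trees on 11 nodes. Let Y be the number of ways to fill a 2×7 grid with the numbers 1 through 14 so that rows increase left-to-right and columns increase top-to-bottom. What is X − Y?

Rooted ordered (plane) trees on m nodes have m−1 edges and are counted by C_{m−1}; m = 11 gives C_10. So X = C_10 = 16796.
Standard Young tableaux of shape 2×n are counted by C_n; here n = 7. So Y = C_7 = 429.
X − Y = 16796 − 429 = 16367.

16367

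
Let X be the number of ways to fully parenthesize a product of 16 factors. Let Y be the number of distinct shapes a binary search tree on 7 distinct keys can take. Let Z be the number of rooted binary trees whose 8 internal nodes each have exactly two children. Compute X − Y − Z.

Bracketing 16 factors into binary products is counted by C_{16−1} = C_15. So X = C_15 = 9694845.
Binary trees (left/right distinguished) on n nodes are counted by C_n; here n = 7. So Y = C_7 = 429.
The number of full binary trees on 8 internal nodes is the Catalan number C_8. So Z = C_8 = 1430.
X − Y − Z = 9694845 − 429 − 1430 = 9692986.

9692986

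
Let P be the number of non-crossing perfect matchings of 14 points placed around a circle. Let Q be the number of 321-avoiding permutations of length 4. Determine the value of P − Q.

Pairing 14 circle points by 7 non-crossing chords gives C_7 matchings. So P = C_7 = 429.
For any fixed pattern of length 3, the pattern-avoiding permutations of [4] number C_4. So Q = C_4 = 14.
P − Q = 429 − 14 = 415.

415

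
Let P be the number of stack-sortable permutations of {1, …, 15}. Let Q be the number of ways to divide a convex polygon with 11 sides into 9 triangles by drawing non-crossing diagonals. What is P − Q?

9689983

Stack-sortable permutations are exactly the 231-avoiding ones, counted by C_n; here n = 15. So P = C_15 = 9694845.
A convex 11-gon is triangulated into 9 triangles, and the number of such triangulations is the Catalan number C_{11−2} = C_9. So Q = C_9 = 4862.
P − Q = 9694845 − 4862 = 9689983.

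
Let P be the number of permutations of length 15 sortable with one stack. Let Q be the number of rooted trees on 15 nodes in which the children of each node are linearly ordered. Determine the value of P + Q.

12369285

By Knuth's characterisation, the stack-sortable permutations of length 15 are the 231-avoiders, numbering C_15. So P = C_15 = 9694845.
A rooted plane tree on 15 nodes has 14 edges, and such trees are counted by C_14. So Q = C_14 = 2674440.
P + Q = 9694845 + 2674440 = 12369285.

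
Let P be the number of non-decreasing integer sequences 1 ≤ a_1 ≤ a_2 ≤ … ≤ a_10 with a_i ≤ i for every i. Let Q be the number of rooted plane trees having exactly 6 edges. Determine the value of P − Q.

Such sub-staircase sequences of length n are counted by C_n; here n = 10. So P = C_10 = 16796.
A rooted plane tree with 6 edges has 7 nodes, and the count is C_6. So Q = C_6 = 132.
P − Q = 16796 − 132 = 16664.

16664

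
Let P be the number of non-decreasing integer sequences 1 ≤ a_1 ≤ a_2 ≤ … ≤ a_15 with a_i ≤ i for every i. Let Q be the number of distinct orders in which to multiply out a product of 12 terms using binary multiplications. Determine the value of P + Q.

9753631

Such sub-staircase sequences of length n are counted by C_n; here n = 15. So P = C_15 = 9694845.
Ways to associate a product of 12 factors correspond to binary trees on 12 leaves, so the count is C_11. So Q = C_11 = 58786.
P + Q = 9694845 + 58786 = 9753631.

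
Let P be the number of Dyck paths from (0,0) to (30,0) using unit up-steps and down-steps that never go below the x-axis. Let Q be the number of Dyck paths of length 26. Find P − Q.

8951945

A Dyck path with 15 up-steps and 15 down-steps has semilength 15, so there are C_15 of them. So P = C_15 = 9694845.
Dyck paths of semilength n (length 2n) are counted by C_n; here n = 13. So Q = C_13 = 742900.
P − Q = 9694845 − 742900 = 8951945.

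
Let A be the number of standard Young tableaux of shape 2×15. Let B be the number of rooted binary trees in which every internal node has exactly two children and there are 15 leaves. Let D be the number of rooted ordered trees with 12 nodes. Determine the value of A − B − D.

6961619

By the hook-length formula (or a Dyck-path bijection), SYT of shape 2×15 number C_15. So A = C_15 = 9694845.
Full binary trees with 15 leaves have 15−1 = 14 internal nodes, so there are C_14 of them. So B = C_14 = 2674440.
A rooted plane tree on 12 nodes has 11 edges, and such trees are counted by C_11. So D = C_11 = 58786.
A − B − D = 9694845 − 2674440 − 58786 = 6961619.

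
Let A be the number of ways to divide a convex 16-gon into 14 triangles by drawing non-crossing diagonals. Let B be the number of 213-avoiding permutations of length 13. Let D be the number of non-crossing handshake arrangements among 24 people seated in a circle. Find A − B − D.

1723528

Triangulations of a convex m-gon are counted by C_{m−2}; with m = 16 this is C_14. So A = C_14 = 2674440.
For any fixed pattern of length 3, the pattern-avoiding permutations of [13] number C_13. So B = C_13 = 742900.
Non-crossing handshake pairings of 2n people are counted by C_n; 24 people gives n = 12. So D = C_12 = 208012.
A − B − D = 2674440 − 742900 − 208012 = 1723528.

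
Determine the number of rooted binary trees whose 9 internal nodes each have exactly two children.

Full binary trees with n internal nodes are counted by C_n; here n = 9.
C_9 = 4862.

4862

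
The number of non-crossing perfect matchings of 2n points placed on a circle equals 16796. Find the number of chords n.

Non-crossing pairings of 2n points on a circle are counted by C_n. The Catalan number equal to 16796 is C_10.

10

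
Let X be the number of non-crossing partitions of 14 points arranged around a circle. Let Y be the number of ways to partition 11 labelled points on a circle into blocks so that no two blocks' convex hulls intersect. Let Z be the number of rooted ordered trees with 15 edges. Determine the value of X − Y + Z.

12310499

The non-crossing partitions of [14] form a lattice of size C_14. So X = C_14 = 2674440.
Non-crossing partitions of an n-element set are counted by C_n; here n = 11. So Y = C_11 = 58786.
A rooted plane tree with 15 edges has 16 nodes, and the count is C_15. So Z = C_15 = 9694845.
X − Y + Z = 2674440 − 58786 + 9694845 = 12310499.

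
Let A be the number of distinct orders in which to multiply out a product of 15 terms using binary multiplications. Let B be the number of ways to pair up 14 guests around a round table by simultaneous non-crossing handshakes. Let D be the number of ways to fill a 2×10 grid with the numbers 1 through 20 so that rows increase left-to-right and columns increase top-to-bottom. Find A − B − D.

Bracketing 15 factors into binary products is counted by C_{15−1} = C_14. So A = C_14 = 2674440.
With 14 = 2·7 people, non-crossing handshake pairings are non-crossing perfect matchings on a circle, counted by C_7. So B = C_7 = 429.
By the hook-length formula (or a Dyck-path bijection), SYT of shape 2×10 number C_10. So D = C_10 = 16796.
A − B − D = 2674440 − 429 − 16796 = 2657215.

2657215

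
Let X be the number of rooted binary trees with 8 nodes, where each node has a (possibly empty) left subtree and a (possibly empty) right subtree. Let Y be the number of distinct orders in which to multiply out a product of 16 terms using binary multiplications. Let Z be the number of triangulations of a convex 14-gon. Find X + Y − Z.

Rooted binary trees with 8 nodes (each child slot possibly empty) number C_8. So X = C_8 = 1430.
Ways to associate a product of 16 factors correspond to binary trees on 16 leaves, so the count is C_15. So Y = C_15 = 9694845.
Triangulations of a convex m-gon are counted by C_{m−2}; with m = 14 this is C_12. So Z = C_12 = 208012.
X + Y − Z = 1430 + 9694845 − 208012 = 9488263.

9488263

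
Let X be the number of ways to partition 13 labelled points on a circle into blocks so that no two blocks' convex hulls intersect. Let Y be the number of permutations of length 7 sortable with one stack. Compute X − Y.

742471

The non-crossing partitions of [13] form a lattice of size C_13. So X = C_13 = 742900.
By Knuth's characterisation, the stack-sortable permutations of length 7 are the 231-avoiders, numbering C_7. So Y = C_7 = 429.
X − Y = 742900 − 429 = 742471.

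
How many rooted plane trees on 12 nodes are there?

58786

A rooted plane tree on 12 nodes has 11 edges, and such trees are counted by C_11.
C_11 = C(22,11)/12 = 705432/12 = 58786.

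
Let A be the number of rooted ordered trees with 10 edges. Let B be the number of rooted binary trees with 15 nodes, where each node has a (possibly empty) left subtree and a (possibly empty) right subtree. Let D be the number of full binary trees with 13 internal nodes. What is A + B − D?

Rooted ordered trees with n edges are counted by C_n; here n = 10. So A = C_10 = 16796.
Rooted binary trees with 15 nodes (each child slot possibly empty) number C_15. So B = C_15 = 9694845.
Full binary trees with n internal nodes are counted by C_n; here n = 13. So D = C_13 = 742900.
A + B − D = 16796 + 9694845 − 742900 = 8968741.

8968741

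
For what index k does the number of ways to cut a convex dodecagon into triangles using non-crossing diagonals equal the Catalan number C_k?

A convex 12-gon is triangulated into 10 triangles, and the number of such triangulations is the Catalan number C_{12−2} = C_10.

10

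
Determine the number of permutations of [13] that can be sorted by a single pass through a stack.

Stack-sortable permutations are exactly the 231-avoiding ones, counted by C_n; here n = 13.
C_13 = C(26,13)/14 = 10400600/14 = 742900.

742900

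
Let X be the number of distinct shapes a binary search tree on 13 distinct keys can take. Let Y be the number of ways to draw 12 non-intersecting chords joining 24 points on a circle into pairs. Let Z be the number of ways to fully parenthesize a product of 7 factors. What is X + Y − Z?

Rooted binary trees with 13 nodes (each child slot possibly empty) number C_13. So X = C_13 = 742900.
Pairing 24 circle points by 12 non-crossing chords gives C_12 matchings. So Y = C_12 = 208012.
Parenthesizations of m factors correspond to full binary trees with m leaves, counted by C_{m−1}; m = 7 gives C_6. So Z = C_6 = 132.
X + Y − Z = 742900 + 208012 − 132 = 950780.

950780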